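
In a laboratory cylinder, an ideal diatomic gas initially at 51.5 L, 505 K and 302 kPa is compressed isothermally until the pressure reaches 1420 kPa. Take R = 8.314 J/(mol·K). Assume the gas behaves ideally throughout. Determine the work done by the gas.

n = P₁V₁/(RT₁) = 302×51.5/(8.314×505) = 3.70 mol.
Isothermal: T stays 505 K; PV = const ⇒ V₂ = 11.0 L, P₂ = 1420 kPa.
W = nRT ln(V₂/V₁) = 3.70×8.314×505×ln(0.213) = -24100 J.

-24100 J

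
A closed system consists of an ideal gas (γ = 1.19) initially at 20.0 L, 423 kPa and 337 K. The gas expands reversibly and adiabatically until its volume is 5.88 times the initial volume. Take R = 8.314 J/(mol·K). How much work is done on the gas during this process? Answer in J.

n = P₁V₁/(RT₁) = 423×20.0/(8.314×337) = 3.02 mol.
Adiabatic: TV^(γ−1) = const ⇒ T₂ = 337×(0.170)^0.190 = 241 K; PV^γ = const ⇒ P₂ = 51.4 kPa.
ΔU = nCvΔT = 3.02×43.8×(241−337) = -12700 J.
Q = 0 for an adiabatic process, so W = −ΔU = 12700 J.
Work done on the gas = −W_by = -12700 J.

-12700 J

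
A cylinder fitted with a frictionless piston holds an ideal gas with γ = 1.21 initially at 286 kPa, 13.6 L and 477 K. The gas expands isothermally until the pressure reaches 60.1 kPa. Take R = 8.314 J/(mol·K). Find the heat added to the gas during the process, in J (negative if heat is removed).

6070 J

n = P₁V₁/(RT₁) = 286×13.6/(8.314×477) = 0.981 mol.
Isothermal: T stays 477 K; PV = const ⇒ V₂ = 64.7 L, P₂ = 60.1 kPa.
ΔU = 0 (ideal gas, T constant).
W = nRT ln(V₂/V₁) = 0.981×8.314×477×ln(4.76) = 6070 J.
Q = ΔU + W = 6070 J.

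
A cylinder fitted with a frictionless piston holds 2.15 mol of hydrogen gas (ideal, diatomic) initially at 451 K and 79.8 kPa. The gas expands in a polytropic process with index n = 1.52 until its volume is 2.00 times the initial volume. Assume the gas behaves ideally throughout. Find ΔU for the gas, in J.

V₁ = nRT₁/P₁ = 2.15×8.314×451/79.8 = 101 L.
Polytropic n=1.52: T₂ = T₁(V₁/V₂)^(n−1) = 451×(0.500)^0.52 = 315 K; P₂ = P₁(V₁/V₂)^n = 27.8 kPa.
For an ideal gas ΔU = nCvΔT with Cv = (5/2)R = 20.8 J/(mol·K).
ΔU = 2.15×20.8×(315−451) = -6100 J.

-6100 J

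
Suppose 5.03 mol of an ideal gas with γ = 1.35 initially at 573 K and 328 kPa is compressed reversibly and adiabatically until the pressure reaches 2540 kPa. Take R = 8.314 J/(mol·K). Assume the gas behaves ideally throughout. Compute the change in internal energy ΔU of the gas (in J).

47900 J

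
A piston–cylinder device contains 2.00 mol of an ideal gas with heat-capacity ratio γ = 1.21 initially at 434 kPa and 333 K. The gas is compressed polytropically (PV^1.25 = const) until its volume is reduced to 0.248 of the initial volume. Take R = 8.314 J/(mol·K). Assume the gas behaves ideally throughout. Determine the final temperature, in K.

472 K

V₁ = nRT₁/P₁ = 2.00×8.314×333/434 = 12.8 L.
Polytropic n=1.25: T₂ = T₁(V₁/V₂)^(n−1) = 333×(4.03)^0.25 = 472 K; P₂ = P₁(V₁/V₂)^n = 2480 kPa.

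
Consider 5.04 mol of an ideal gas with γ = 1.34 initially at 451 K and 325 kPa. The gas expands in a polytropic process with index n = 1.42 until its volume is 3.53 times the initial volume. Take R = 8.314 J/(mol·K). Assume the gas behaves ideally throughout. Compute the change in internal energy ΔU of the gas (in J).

-22900 J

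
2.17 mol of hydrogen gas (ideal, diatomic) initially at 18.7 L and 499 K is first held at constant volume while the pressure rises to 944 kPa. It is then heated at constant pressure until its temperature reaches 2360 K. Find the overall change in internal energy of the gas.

83900 J

P₁ = nRT₁/V₁ = 2.17×8.314×499/18.7 = 481 kPa.
Step 1 — Isochoric: V stays 18.7 L; P/T = const ⇒ T₂ = 978 K, P₂ = 944 kPa.
W = 0 (no volume change).
ΔU = nCvΔT = 2.17×20.8×(978−499) = 21600 J.
Q = ΔU = 21600 J.
State after step 1: P = 944 kPa, V = 18.7 L, T = 978 K.
Step 2 — Isobaric: P stays 944 kPa; V/T = const ⇒ T₂ = 2360 K, V₂ = 45.1 L.
W = PΔV = 944×(45.1−18.7) kPa·L = 24900 J.
ΔU = nCvΔT = 2.17×20.8×(2360−978) = 62300 J.
Q = ΔU + W = nCpΔT = 87200 J.
Net over both steps: W = 24900 J, Q = 109000 J, ΔU = 83900 J.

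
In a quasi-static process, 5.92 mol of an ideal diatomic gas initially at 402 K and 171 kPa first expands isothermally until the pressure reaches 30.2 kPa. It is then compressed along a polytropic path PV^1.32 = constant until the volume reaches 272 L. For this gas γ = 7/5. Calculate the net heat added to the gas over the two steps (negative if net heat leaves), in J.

30300 J

V₁ = nRT₁/P₁ = 5.92×8.314×402/171 = 116 L.
Step 1 — Isothermal: T stays 402 K; PV = const ⇒ V₂ = 655 L, P₂ = 30.2 kPa.
ΔU = 0 (ideal gas, T constant).
W = nRT ln(V₂/V₁) = 5.92×8.314×402×ln(5.66) = 34300 J.
Q = ΔU + W = 34300 J.
State after step 1: P = 30.2 kPa, V = 655 L, T = 402 K.
Step 2 — Polytropic n=1.32: T₂ = T₁(V₁/V₂)^(n−1) = 402×(2.41)^0.32 = 533 K; P₂ = P₁(V₁/V₂)^n = 96.4 kPa.
W = (P₁V₁−P₂V₂)/(n−1) = (30.2×655−96.4×272)/0.32 = -20100 J.
ΔU = nCvΔT = 5.92×20.8×(533−402) = 16100 J.
Q = ΔU + W = -4020 J.
Net over both steps: W = 14200 J, Q = 30300 J, ΔU = 16100 J.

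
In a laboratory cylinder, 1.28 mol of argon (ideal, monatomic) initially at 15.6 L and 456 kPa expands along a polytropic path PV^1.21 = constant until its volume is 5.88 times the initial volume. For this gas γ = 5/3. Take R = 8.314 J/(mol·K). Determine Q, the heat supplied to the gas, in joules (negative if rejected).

7210 J

T₁ = P₁V₁/(nR) = 456×15.6/(1.28×8.314) = 668 K.
Polytropic n=1.21: T₂ = T₁(V₁/V₂)^(n−1) = 668×(0.170)^0.21 = 461 K; P₂ = P₁(V₁/V₂)^n = 53.5 kPa.
W = (P₁V₁−P₂V₂)/(n−1) = (456×15.6−53.5×91.7)/0.21 = 10500 J.
ΔU = nCvΔT = 1.28×12.5×(461−668) = -3310 J.
Q = ΔU + W = 7210 J.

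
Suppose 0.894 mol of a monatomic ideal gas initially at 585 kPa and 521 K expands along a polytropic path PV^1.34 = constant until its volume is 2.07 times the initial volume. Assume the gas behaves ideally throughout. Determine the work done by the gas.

2500 J

V₁ = nRT₁/P₁ = 0.894×8.314×521/585 = 6.62 L.
Polytropic n=1.34: T₂ = T₁(V₁/V₂)^(n−1) = 521×(0.483)^0.34 = 407 K; P₂ = P₁(V₁/V₂)^n = 221 kPa.
W = (P₁V₁−P₂V₂)/(n−1) = (585×6.62−221×13.7)/0.34 = 2500 J.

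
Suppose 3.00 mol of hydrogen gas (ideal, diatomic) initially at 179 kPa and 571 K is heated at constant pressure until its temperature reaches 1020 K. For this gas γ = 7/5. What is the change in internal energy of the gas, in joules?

V₁ = nRT₁/P₁ = 3.00×8.314×571/179 = 79.6 L.
Isobaric: P stays 179 kPa; V/T = const ⇒ T₂ = 1020 K, V₂ = 142 L.
For an ideal gas ΔU = nCvΔT with Cv = (5/2)R = 20.8 J/(mol·K).
ΔU = 3.00×20.8×(1020−571) = 28000 J.

28000 J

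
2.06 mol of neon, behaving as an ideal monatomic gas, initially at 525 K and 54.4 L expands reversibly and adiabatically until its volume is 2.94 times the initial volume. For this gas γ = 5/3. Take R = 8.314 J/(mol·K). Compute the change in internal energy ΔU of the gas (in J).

-6920 J

P₁ = nRT₁/V₁ = 2.06×8.314×525/54.4 = 165 kPa.
Adiabatic: TV^(γ−1) = const ⇒ T₂ = 525×(0.340)^0.667 = 256 K; PV^γ = const ⇒ P₂ = 27.4 kPa.
For an ideal gas ΔU = nCvΔT with Cv = (3/2)R = 12.5 J/(mol·K).
ΔU = 2.06×12.5×(256−525) = -6920 J.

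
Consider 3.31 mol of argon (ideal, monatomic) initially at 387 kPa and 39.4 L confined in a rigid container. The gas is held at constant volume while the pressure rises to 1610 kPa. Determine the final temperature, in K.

T₁ = P₁V₁/(nR) = 387×39.4/(3.31×8.314) = 554 K.
Isochoric: V stays 39.4 L; P/T = const ⇒ T₂ = 2310 K, P₂ = 1610 kPa.

2310 K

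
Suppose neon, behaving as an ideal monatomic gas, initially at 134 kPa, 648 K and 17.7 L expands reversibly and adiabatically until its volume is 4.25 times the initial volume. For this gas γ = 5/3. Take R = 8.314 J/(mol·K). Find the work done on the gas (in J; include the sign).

-2200 J

n = P₁V₁/(RT₁) = 134×17.7/(8.314×648) = 0.440 mol.
Adiabatic: TV^(γ−1) = const ⇒ T₂ = 648×(0.235)^0.667 = 247 K; PV^γ = const ⇒ P₂ = 12.0 kPa.
ΔU = nCvΔT = 0.440×12.5×(247−648) = -2200 J.
Q = 0 for an adiabatic process, so W = −ΔU = 2200 J.
Work done on the gas = −W_by = -2200 J.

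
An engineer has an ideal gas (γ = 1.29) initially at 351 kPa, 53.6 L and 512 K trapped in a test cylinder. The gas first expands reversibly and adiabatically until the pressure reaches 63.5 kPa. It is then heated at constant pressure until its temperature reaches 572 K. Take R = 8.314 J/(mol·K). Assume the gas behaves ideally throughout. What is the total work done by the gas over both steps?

28900 J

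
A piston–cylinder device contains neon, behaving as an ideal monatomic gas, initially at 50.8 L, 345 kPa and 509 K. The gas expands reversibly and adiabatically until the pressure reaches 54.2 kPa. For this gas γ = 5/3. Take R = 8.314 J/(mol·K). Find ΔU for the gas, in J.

n = P₁V₁/(RT₁) = 345×50.8/(8.314×509) = 4.14 mol.
Adiabatic: T₂/T₁ = (P₂/P₁)^((γ−1)/γ) ⇒ T₂ = 509×(0.157)^0.400 = 243 K; V₂ = 154 L.
For an ideal gas ΔU = nCvΔT with Cv = (3/2)R = 12.5 J/(mol·K).
ΔU = 4.14×12.5×(243−509) = -13800 J.

-13800 J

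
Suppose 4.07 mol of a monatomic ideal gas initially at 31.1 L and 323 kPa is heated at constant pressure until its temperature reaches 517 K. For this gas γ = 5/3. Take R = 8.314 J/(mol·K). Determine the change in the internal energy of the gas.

11200 J

T₁ = P₁V₁/(nR) = 323×31.1/(4.07×8.314) = 297 K.
Isobaric: P stays 323 kPa; V/T = const ⇒ T₂ = 517 K, V₂ = 54.2 L.
For an ideal gas ΔU = nCvΔT with Cv = (3/2)R = 12.5 J/(mol·K).
ΔU = 4.07×12.5×(517−297) = 11200 J.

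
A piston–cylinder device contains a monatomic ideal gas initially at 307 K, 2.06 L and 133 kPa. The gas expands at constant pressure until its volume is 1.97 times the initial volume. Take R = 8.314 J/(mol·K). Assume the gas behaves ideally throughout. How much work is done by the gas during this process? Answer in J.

n = P₁V₁/(RT₁) = 133×2.06/(8.314×307) = 0.107 mol.
Isobaric: P stays 133 kPa; V/T = const ⇒ T₂ = 605 K, V₂ = 4.06 L.
W = PΔV = 133×(4.06−2.06) kPa·L = 266 J.

266 J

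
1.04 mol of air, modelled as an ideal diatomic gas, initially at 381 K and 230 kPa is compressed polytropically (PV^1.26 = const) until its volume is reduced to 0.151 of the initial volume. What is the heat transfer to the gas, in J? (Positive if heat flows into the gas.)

V₁ = nRT₁/P₁ = 1.04×8.314×381/230 = 14.3 L.
Polytropic n=1.26: T₂ = T₁(V₁/V₂)^(n−1) = 381×(6.62)^0.26 = 623 K; P₂ = P₁(V₁/V₂)^n = 2490 kPa.
W = (P₁V₁−P₂V₂)/(n−1) = (230×14.3−2490×2.16)/0.26 = -8040 J.
ΔU = nCvΔT = 1.04×20.8×(623−381) = 5230 J.
Q = ΔU + W = -2820 J.

-2820 J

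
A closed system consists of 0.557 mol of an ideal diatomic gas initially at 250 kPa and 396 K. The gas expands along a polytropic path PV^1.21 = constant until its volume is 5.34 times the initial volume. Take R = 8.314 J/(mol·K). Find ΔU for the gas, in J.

V₁ = nRT₁/P₁ = 0.557×8.314×396/250 = 7.34 L.
Polytropic n=1.21: T₂ = T₁(V₁/V₂)^(n−1) = 396×(0.187)^0.21 = 279 K; P₂ = P₁(V₁/V₂)^n = 32.9 kPa.
For an ideal gas ΔU = nCvΔT with Cv = (5/2)R = 20.8 J/(mol·K).
ΔU = 0.557×20.8×(279−396) = -1360 J.

-1360 J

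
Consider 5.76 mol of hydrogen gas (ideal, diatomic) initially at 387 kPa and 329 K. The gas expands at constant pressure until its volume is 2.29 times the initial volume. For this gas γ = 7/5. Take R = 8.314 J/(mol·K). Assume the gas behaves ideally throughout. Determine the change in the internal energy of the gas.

V₁ = nRT₁/P₁ = 5.76×8.314×329/387 = 40.7 L.
Isobaric: P stays 387 kPa; V/T = const ⇒ T₂ = 753 K, V₂ = 93.2 L.
For an ideal gas ΔU = nCvΔT with Cv = (5/2)R = 20.8 J/(mol·K).
ΔU = 5.76×20.8×(753−329) = 50800 J.

50800 J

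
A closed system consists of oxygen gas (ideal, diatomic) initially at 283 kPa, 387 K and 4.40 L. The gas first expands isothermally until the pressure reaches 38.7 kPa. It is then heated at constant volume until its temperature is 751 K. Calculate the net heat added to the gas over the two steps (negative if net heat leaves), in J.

5410 J

n = P₁V₁/(RT₁) = 283×4.40/(8.314×387) = 0.387 mol.
Step 1 — Isothermal: T stays 387 K; PV = const ⇒ V₂ = 32.2 L, P₂ = 38.7 kPa.
ΔU = 0 (ideal gas, T constant).
W = nRT ln(V₂/V₁) = 0.387×8.314×387×ln(7.31) = 2480 J.
Q = ΔU + W = 2480 J.
State after step 1: P = 38.7 kPa, V = 32.2 L, T = 387 K.
Step 2 — Isochoric: V stays 32.2 L; P/T = const ⇒ T₂ = 751 K, P₂ = 75.1 kPa.
W = 0 (no volume change).
ΔU = nCvΔT = 0.387×20.8×(751−387) = 2930 J.
Q = ΔU = 2930 J.
Net over both steps: W = 2480 J, Q = 5410 J, ΔU = 2930 J.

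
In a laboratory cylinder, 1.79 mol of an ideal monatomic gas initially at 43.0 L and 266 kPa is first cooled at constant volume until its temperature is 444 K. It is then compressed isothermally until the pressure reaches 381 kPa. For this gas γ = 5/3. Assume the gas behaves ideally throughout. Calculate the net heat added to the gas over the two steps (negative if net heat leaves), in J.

T₁ = P₁V₁/(nR) = 266×43.0/(1.79×8.314) = 769 K.
Step 1 — Isochoric: V stays 43.0 L; P/T = const ⇒ T₂ = 444 K, P₂ = 154 kPa.
W = 0 (no volume change).
ΔU = nCvΔT = 1.79×12.5×(444−769) = -7250 J.
Q = ΔU = -7250 J.
State after step 1: P = 154 kPa, V = 43.0 L, T = 444 K.
Step 2 — Isothermal: T stays 444 K; PV = const ⇒ V₂ = 17.3 L, P₂ = 381 kPa.
ΔU = 0 (ideal gas, T constant).
W = nRT ln(V₂/V₁) = 1.79×8.314×444×ln(0.403) = -6000 J.
Q = ΔU + W = -6000 J.
Net over both steps: W = -6000 J, Q = -13200 J, ΔU = -7250 J.

-13200 J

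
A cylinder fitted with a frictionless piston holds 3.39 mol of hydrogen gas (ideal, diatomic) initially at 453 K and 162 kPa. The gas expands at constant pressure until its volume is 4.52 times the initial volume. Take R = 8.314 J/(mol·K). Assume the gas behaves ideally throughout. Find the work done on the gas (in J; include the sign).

V₁ = nRT₁/P₁ = 3.39×8.314×453/162 = 78.8 L.
Isobaric: P stays 162 kPa; V/T = const ⇒ T₂ = 2050 K, V₂ = 356 L.
W = PΔV = 162×(356−78.8) kPa·L = 44900 J.
Work done on the gas = −W_by = -44900 J.

-44900 J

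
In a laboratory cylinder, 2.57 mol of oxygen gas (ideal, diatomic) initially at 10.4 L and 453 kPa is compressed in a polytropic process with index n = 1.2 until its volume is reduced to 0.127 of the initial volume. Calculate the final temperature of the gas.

333 K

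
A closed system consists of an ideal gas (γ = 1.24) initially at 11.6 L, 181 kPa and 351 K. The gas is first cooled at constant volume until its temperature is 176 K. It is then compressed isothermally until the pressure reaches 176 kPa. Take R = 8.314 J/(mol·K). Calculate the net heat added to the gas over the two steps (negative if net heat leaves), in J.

-5060 J

n = P₁V₁/(RT₁) = 181×11.6/(8.314×351) = 0.719 mol.
Step 1 — Isochoric: V stays 11.6 L; P/T = const ⇒ T₂ = 176 K, P₂ = 90.8 kPa.
W = 0 (no volume change).
ΔU = nCvΔT = 0.719×34.6×(176−351) = -4360 J.
Q = ΔU = -4360 J.
State after step 1: P = 90.8 kPa, V = 11.6 L, T = 176 K.
Step 2 — Isothermal: T stays 176 K; PV = const ⇒ V₂ = 5.98 L, P₂ = 176 kPa.
ΔU = 0 (ideal gas, T constant).
W = nRT ln(V₂/V₁) = 0.719×8.314×176×ln(0.516) = -697 J.
Q = ΔU + W = -697 J.
Net over both steps: W = -697 J, Q = -5060 J, ΔU = -4360 J.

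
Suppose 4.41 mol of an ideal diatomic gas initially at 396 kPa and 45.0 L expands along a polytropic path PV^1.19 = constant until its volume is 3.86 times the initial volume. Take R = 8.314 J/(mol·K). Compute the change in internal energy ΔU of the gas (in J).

-10100 J

T₁ = P₁V₁/(nR) = 396×45.0/(4.41×8.314) = 486 K.
Polytropic n=1.19: T₂ = T₁(V₁/V₂)^(n−1) = 486×(0.259)^0.19 = 376 K; P₂ = P₁(V₁/V₂)^n = 79.4 kPa.
For an ideal gas ΔU = nCvΔT with Cv = (5/2)R = 20.8 J/(mol·K).
ΔU = 4.41×20.8×(376−486) = -10100 J.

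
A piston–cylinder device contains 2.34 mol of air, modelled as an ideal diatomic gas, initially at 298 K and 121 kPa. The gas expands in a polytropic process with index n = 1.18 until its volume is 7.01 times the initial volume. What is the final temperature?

V₁ = nRT₁/P₁ = 2.34×8.314×298/121 = 47.9 L.
Polytropic n=1.18: T₂ = T₁(V₁/V₂)^(n−1) = 298×(0.143)^0.18 = 210 K; P₂ = P₁(V₁/V₂)^n = 12.2 kPa.

210 K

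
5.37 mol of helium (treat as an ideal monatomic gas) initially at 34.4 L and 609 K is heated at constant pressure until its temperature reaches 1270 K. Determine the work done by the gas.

P₁ = nRT₁/V₁ = 5.37×8.314×609/34.4 = 790 kPa.
Isobaric: P stays 790 kPa; V/T = const ⇒ T₂ = 1270 K, V₂ = 71.7 L.
W = PΔV = 790×(71.7−34.4) kPa·L = 29500 J.

29500 J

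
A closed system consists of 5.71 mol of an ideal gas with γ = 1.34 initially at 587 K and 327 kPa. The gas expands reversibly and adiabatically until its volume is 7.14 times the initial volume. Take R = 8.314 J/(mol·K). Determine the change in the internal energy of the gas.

-40000 J

V₁ = nRT₁/P₁ = 5.71×8.314×587/327 = 85.2 L.
Adiabatic: TV^(γ−1) = const ⇒ T₂ = 587×(0.140)^0.340 = 301 K; PV^γ = const ⇒ P₂ = 23.5 kPa.
For an ideal gas ΔU = nCvΔT with Cv = R/(γ−1) = 24.5 J/(mol·K).
ΔU = 5.71×24.5×(301−587) = -40000 J.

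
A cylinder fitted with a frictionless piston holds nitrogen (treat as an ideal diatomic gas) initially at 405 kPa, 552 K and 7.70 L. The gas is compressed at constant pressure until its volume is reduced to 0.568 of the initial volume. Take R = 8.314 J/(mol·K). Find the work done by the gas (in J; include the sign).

n = P₁V₁/(RT₁) = 405×7.70/(8.314×552) = 0.680 mol.
Isobaric: P stays 405 kPa; V/T = const ⇒ T₂ = 314 K, V₂ = 4.37 L.
W = PΔV = 405×(4.37−7.70) kPa·L = -1350 J.

-1350 J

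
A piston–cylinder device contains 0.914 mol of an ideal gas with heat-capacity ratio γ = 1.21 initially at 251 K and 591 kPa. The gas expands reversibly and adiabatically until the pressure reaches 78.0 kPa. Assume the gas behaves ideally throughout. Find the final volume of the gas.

V₁ = nRT₁/P₁ = 0.914×8.314×251/591 = 3.23 L.
Adiabatic: T₂/T₁ = (P₂/P₁)^((γ−1)/γ) ⇒ T₂ = 251×(0.132)^0.174 = 177 K; V₂ = 17.2 L.

17.2 L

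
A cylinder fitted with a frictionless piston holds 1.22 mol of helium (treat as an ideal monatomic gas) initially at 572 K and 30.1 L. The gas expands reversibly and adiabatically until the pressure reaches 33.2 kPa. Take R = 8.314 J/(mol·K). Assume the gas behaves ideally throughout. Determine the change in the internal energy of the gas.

P₁ = nRT₁/V₁ = 1.22×8.314×572/30.1 = 193 kPa.
Adiabatic: T₂/T₁ = (P₂/P₁)^((γ−1)/γ) ⇒ T₂ = 572×(0.172)^0.400 = 283 K; V₂ = 86.5 L.
For an ideal gas ΔU = nCvΔT with Cv = (3/2)R = 12.5 J/(mol·K).
ΔU = 1.22×12.5×(283−572) = -4400 J.

-4400 J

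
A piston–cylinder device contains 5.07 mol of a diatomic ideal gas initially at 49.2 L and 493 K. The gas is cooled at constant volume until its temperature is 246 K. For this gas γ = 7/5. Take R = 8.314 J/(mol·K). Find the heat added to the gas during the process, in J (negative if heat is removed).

P₁ = nRT₁/V₁ = 5.07×8.314×493/49.2 = 422 kPa.
Isochoric: V stays 49.2 L; P/T = const ⇒ T₂ = 246 K, P₂ = 211 kPa.
W = 0 (no volume change).
ΔU = nCvΔT = 5.07×20.8×(246−493) = -26000 J.
Q = ΔU = -26000 J.

-26000 J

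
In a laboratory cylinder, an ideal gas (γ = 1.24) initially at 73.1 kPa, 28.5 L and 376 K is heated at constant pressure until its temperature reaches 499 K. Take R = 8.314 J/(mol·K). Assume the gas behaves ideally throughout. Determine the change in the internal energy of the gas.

2840 J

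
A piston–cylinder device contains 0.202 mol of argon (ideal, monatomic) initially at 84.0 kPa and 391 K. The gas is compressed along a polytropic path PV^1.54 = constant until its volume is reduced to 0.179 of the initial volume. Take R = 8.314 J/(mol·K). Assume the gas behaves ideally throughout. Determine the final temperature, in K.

990 K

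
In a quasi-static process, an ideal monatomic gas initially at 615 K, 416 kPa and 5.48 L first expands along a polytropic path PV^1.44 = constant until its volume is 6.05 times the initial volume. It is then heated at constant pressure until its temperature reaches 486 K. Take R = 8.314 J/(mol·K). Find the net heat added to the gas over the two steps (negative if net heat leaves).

2890 J

n = P₁V₁/(RT₁) = 416×5.48/(8.314×615) = 0.446 mol.
Step 1 — Polytropic n=1.44: T₂ = T₁(V₁/V₂)^(n−1) = 615×(0.165)^0.44 = 279 K; P₂ = P₁(V₁/V₂)^n = 31.1 kPa.
W = (P₁V₁−P₂V₂)/(n−1) = (416×5.48−31.1×33.2)/0.44 = 2830 J.
ΔU = nCvΔT = 0.446×12.5×(279−615) = -1870 J.
Q = ΔU + W = 964 J.
State after step 1: P = 31.1 kPa, V = 33.2 L, T = 279 K.
Step 2 — Isobaric: P stays 31.1 kPa; V/T = const ⇒ T₂ = 486 K, V₂ = 57.8 L.
W = PΔV = 31.1×(57.8−33.2) kPa·L = 769 J.
ΔU = nCvΔT = 0.446×12.5×(486−279) = 1150 J.
Q = ΔU + W = nCpΔT = 1920 J.
Net over both steps: W = 3600 J, Q = 2890 J, ΔU = -717 J.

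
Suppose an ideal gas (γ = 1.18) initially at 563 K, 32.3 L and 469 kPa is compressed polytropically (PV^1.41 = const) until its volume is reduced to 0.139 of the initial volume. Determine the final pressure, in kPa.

7580 kPa

Polytropic n=1.41: T₂ = T₁(V₁/V₂)^(n−1) = 563×(7.19)^0.41 = 1260 K; P₂ = P₁(V₁/V₂)^n = 7580 kPa.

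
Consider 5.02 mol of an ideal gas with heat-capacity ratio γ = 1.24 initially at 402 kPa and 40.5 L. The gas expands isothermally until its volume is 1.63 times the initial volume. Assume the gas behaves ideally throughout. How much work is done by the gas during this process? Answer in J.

T₁ = P₁V₁/(nR) = 402×40.5/(5.02×8.314) = 390 K.
Isothermal: T stays 390 K; PV = const ⇒ V₂ = 66.0 L, P₂ = 247 kPa.
W = nRT ln(V₂/V₁) = 5.02×8.314×390×ln(1.63) = 7950 J.

7950 J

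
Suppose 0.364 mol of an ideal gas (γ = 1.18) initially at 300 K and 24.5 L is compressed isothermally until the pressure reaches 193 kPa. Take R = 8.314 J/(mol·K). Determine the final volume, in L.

4.70 L

P₁ = nRT₁/V₁ = 0.364×8.314×300/24.5 = 37.1 kPa.
Isothermal: T stays 300 K; PV = const ⇒ V₂ = 4.70 L, P₂ = 193 kPa.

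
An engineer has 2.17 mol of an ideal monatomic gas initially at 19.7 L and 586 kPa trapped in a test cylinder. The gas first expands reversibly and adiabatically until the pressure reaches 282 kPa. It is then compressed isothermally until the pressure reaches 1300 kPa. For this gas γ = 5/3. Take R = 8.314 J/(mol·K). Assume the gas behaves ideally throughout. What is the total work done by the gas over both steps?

T₁ = P₁V₁/(nR) = 586×19.7/(2.17×8.314) = 640 K.
Step 1 — Adiabatic: T₂/T₁ = (P₂/P₁)^((γ−1)/γ) ⇒ T₂ = 640×(0.481)^0.400 = 478 K; V₂ = 30.6 L.
ΔU = nCvΔT = 2.17×12.5×(478−640) = -4390 J.
Q = 0 for an adiabatic process, so W = −ΔU = 4390 J.
State after step 1: P = 282 kPa, V = 30.6 L, T = 478 K.
Step 2 — Isothermal: T stays 478 K; PV = const ⇒ V₂ = 6.63 L, P₂ = 1300 kPa.
ΔU = 0 (ideal gas, T constant).
W = nRT ln(V₂/V₁) = 2.17×8.314×478×ln(0.217) = -13200 J.
Q = ΔU + W = -13200 J.
Net over both steps: W = -8770 J, Q = -13200 J, ΔU = -4390 J.

-8770 J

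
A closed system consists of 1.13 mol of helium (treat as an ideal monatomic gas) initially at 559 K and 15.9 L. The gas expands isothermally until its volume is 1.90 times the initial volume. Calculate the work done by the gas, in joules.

3370 J

P₁ = nRT₁/V₁ = 1.13×8.314×559/15.9 = 330 kPa.
Isothermal: T stays 559 K; PV = const ⇒ V₂ = 30.2 L, P₂ = 174 kPa.
W = nRT ln(V₂/V₁) = 1.13×8.314×559×ln(1.90) = 3370 J.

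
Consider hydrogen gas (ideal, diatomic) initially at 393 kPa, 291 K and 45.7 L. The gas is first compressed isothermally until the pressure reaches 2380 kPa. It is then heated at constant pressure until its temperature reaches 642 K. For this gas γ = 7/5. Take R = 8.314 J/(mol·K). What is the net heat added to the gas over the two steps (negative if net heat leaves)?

43500 J

n = P₁V₁/(RT₁) = 393×45.7/(8.314×291) = 7.42 mol.
Step 1 — Isothermal: T stays 291 K; PV = const ⇒ V₂ = 7.55 L, P₂ = 2380 kPa.
ΔU = 0 (ideal gas, T constant).
W = nRT ln(V₂/V₁) = 7.42×8.314×291×ln(0.165) = -32300 J.
Q = ΔU + W = -32300 J.
State after step 1: P = 2380 kPa, V = 7.55 L, T = 291 K.
Step 2 — Isobaric: P stays 2380 kPa; V/T = const ⇒ T₂ = 642 K, V₂ = 16.6 L.
W = PΔV = 2380×(16.6−7.55) kPa·L = 21700 J.
ΔU = nCvΔT = 7.42×20.8×(642−291) = 54200 J.
Q = ΔU + W = nCpΔT = 75800 J.
Net over both steps: W = -10700 J, Q = 43500 J, ΔU = 54200 J.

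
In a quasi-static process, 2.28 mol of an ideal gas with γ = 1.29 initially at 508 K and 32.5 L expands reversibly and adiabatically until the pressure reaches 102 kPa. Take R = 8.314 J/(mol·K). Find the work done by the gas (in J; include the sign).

P₁ = nRT₁/V₁ = 2.28×8.314×508/32.5 = 296 kPa.
Adiabatic: T₂/T₁ = (P₂/P₁)^((γ−1)/γ) ⇒ T₂ = 508×(0.344)^0.225 = 400 K; V₂ = 74.3 L.
ΔU = nCvΔT = 2.28×28.7×(400−508) = -7080 J.
Q = 0 for an adiabatic process, so W = −ΔU = 7080 J.

7080 J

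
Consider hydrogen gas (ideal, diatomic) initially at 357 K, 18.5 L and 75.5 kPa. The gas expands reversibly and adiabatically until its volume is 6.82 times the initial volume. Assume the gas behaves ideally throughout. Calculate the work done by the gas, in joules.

n = P₁V₁/(RT₁) = 75.5×18.5/(8.314×357) = 0.471 mol.
Adiabatic: TV^(γ−1) = const ⇒ T₂ = 357×(0.147)^0.400 = 166 K; PV^γ = const ⇒ P₂ = 5.14 kPa.
ΔU = nCvΔT = 0.471×20.8×(166−357) = -1870 J.
Q = 0 for an adiabatic process, so W = −ΔU = 1870 J.

1870 J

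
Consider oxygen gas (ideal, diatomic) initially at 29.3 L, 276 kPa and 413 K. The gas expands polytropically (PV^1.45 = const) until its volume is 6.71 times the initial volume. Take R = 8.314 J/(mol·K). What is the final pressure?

17.5 kPa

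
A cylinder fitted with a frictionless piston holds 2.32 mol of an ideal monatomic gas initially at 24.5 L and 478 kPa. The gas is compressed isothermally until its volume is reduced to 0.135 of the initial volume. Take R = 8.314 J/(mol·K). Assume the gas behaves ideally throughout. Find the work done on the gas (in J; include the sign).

23500 J

T₁ = P₁V₁/(nR) = 478×24.5/(2.32×8.314) = 607 K.
Isothermal: T stays 607 K; PV = const ⇒ V₂ = 3.31 L, P₂ = 3540 kPa.
W = nRT ln(V₂/V₁) = 2.32×8.314×607×ln(0.135) = -23500 J.
Work done on the gas = −W_by = 23500 J.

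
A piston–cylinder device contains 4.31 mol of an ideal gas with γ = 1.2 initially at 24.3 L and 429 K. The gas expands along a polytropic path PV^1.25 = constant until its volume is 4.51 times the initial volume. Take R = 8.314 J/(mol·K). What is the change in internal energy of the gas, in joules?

P₁ = nRT₁/V₁ = 4.31×8.314×429/24.3 = 633 kPa.
Polytropic n=1.25: T₂ = T₁(V₁/V₂)^(n−1) = 429×(0.222)^0.25 = 294 K; P₂ = P₁(V₁/V₂)^n = 96.3 kPa.
For an ideal gas ΔU = nCvΔT with Cv = R/(γ−1) = 41.6 J/(mol·K).
ΔU = 4.31×41.6×(294−429) = -24100 J.

-24100 J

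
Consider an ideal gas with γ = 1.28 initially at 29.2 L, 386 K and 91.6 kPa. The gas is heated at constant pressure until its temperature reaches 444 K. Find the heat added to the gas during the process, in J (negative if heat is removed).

n = P₁V₁/(RT₁) = 91.6×29.2/(8.314×386) = 0.833 mol.
Isobaric: P stays 91.6 kPa; V/T = const ⇒ T₂ = 444 K, V₂ = 33.6 L.
W = PΔV = 91.6×(33.6−29.2) kPa·L = 402 J.
ΔU = nCvΔT = 0.833×29.7×(444−386) = 1440 J.
Q = ΔU + W = nCpΔT = 1840 J.

1840 J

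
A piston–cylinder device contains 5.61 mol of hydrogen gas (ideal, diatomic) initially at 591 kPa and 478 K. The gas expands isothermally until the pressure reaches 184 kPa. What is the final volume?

121 L

V₁ = nRT₁/P₁ = 5.61×8.314×478/591 = 37.7 L.
Isothermal: T stays 478 K; PV = const ⇒ V₂ = 121 L, P₂ = 184 kPa.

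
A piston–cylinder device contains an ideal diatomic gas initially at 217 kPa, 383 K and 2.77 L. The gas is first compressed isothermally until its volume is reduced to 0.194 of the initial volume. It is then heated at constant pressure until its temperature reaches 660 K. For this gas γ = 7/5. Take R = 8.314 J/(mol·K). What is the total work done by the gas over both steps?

-551 J

n = P₁V₁/(RT₁) = 217×2.77/(8.314×383) = 0.189 mol.
Step 1 — Isothermal: T stays 383 K; PV = const ⇒ V₂ = 0.537 L, P₂ = 1120 kPa.
ΔU = 0 (ideal gas, T constant).
W = nRT ln(V₂/V₁) = 0.189×8.314×383×ln(0.194) = -986 J.
Q = ΔU + W = -986 J.
State after step 1: P = 1120 kPa, V = 0.537 L, T = 383 K.
Step 2 — Isobaric: P stays 1120 kPa; V/T = const ⇒ T₂ = 660 K, V₂ = 0.926 L.
W = PΔV = 1120×(0.926−0.537) kPa·L = 435 J.
ΔU = nCvΔT = 0.189×20.8×(660−383) = 1090 J.
Q = ΔU + W = nCpΔT = 1520 J.
Net over both steps: W = -551 J, Q = 536 J, ΔU = 1090 J.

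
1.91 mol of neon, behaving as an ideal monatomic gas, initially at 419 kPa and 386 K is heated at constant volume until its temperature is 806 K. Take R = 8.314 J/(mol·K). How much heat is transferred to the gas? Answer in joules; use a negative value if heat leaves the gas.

10000 J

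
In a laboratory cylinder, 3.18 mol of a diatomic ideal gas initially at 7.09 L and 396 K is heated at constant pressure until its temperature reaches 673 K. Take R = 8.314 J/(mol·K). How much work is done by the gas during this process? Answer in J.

P₁ = nRT₁/V₁ = 3.18×8.314×396/7.09 = 1480 kPa.
Isobaric: P stays 1480 kPa; V/T = const ⇒ T₂ = 673 K, V₂ = 12.0 L.
W = PΔV = 1480×(12.0−7.09) kPa·L = 7320 J.

7320 J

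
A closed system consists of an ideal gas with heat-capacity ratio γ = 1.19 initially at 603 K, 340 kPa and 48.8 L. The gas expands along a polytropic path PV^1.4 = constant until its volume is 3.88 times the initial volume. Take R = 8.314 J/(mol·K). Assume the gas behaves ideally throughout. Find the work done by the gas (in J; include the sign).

n = P₁V₁/(RT₁) = 340×48.8/(8.314×603) = 3.31 mol.
Polytropic n=1.4: T₂ = T₁(V₁/V₂)^(n−1) = 603×(0.258)^0.40 = 351 K; P₂ = P₁(V₁/V₂)^n = 50.9 kPa.
W = (P₁V₁−P₂V₂)/(n−1) = (340×48.8−50.9×189)/0.40 = 17400 J.

17400 J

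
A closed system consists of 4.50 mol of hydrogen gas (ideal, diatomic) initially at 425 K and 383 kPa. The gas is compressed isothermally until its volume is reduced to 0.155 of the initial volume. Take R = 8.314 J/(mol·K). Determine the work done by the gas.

V₁ = nRT₁/P₁ = 4.50×8.314×425/383 = 41.5 L.
Isothermal: T stays 425 K; PV = const ⇒ V₂ = 6.43 L, P₂ = 2470 kPa.
W = nRT ln(V₂/V₁) = 4.50×8.314×425×ln(0.155) = -29600 J.

-29600 J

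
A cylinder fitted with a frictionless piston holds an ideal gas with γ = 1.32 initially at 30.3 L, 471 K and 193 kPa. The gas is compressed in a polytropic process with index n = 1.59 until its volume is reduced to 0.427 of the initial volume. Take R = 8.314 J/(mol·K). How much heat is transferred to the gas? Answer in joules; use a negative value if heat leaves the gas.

5450 J

n = P₁V₁/(RT₁) = 193×30.3/(8.314×471) = 1.49 mol.
Polytropic n=1.59: T₂ = T₁(V₁/V₂)^(n−1) = 471×(2.34)^0.59 = 778 K; P₂ = P₁(V₁/V₂)^n = 747 kPa.
W = (P₁V₁−P₂V₂)/(n−1) = (193×30.3−747×12.9)/0.59 = -6460 J.
ΔU = nCvΔT = 1.49×26.0×(778−471) = 11900 J.
Q = ΔU + W = 5450 J.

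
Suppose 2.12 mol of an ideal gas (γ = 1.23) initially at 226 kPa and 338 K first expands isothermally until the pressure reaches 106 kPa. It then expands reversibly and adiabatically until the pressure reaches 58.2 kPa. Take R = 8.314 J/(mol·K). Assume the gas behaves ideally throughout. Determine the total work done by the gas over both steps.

7260 J

V₁ = nRT₁/P₁ = 2.12×8.314×338/226 = 26.4 L.
Step 1 — Isothermal: T stays 338 K; PV = const ⇒ V₂ = 56.2 L, P₂ = 106 kPa.
ΔU = 0 (ideal gas, T constant).
W = nRT ln(V₂/V₁) = 2.12×8.314×338×ln(2.13) = 4510 J.
Q = ΔU + W = 4510 J.
State after step 1: P = 106 kPa, V = 56.2 L, T = 338 K.
Step 2 — Adiabatic: T₂/T₁ = (P₂/P₁)^((γ−1)/γ) ⇒ T₂ = 338×(0.549)^0.187 = 302 K; V₂ = 91.5 L.
ΔU = nCvΔT = 2.12×36.1×(302−338) = -2750 J.
Q = 0 for an adiabatic process, so W = −ΔU = 2750 J.
Net over both steps: W = 7260 J, Q = 4510 J, ΔU = -2750 J.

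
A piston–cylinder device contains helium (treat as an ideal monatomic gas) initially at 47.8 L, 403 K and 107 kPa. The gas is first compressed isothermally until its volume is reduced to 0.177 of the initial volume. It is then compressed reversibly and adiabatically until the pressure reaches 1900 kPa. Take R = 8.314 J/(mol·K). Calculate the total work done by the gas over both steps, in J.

-13300 J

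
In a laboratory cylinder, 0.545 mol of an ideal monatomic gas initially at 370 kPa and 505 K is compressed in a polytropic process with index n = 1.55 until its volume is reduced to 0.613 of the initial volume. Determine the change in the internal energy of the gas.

V₁ = nRT₁/P₁ = 0.545×8.314×505/370 = 6.18 L.
Polytropic n=1.55: T₂ = T₁(V₁/V₂)^(n−1) = 505×(1.63)^0.55 = 661 K; P₂ = P₁(V₁/V₂)^n = 790 kPa.
For an ideal gas ΔU = nCvΔT with Cv = (3/2)R = 12.5 J/(mol·K).
ΔU = 0.545×12.5×(661−505) = 1060 J.

1060 J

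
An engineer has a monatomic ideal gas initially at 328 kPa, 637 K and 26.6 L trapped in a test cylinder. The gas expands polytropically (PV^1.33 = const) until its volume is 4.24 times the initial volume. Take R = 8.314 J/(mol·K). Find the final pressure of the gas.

Polytropic n=1.33: T₂ = T₁(V₁/V₂)^(n−1) = 637×(0.236)^0.33 = 395 K; P₂ = P₁(V₁/V₂)^n = 48.0 kPa.

48.0 kPa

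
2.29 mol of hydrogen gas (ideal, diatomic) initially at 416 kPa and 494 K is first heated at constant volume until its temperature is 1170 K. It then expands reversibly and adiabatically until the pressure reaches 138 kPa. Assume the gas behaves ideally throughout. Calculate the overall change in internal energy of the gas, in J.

8250 J

V₁ = nRT₁/P₁ = 2.29×8.314×494/416 = 22.6 L.
Step 1 — Isochoric: V stays 22.6 L; P/T = const ⇒ T₂ = 1170 K, P₂ = 985 kPa.
W = 0 (no volume change).
ΔU = nCvΔT = 2.29×20.8×(1170−494) = 32200 J.
Q = ΔU = 32200 J.
State after step 1: P = 985 kPa, V = 22.6 L, T = 1170 K.
Step 2 — Adiabatic: T₂/T₁ = (P₂/P₁)^((γ−1)/γ) ⇒ T₂ = 1170×(0.140)^0.286 = 667 K; V₂ = 92.1 L.
ΔU = nCvΔT = 2.29×20.8×(667−1170) = -23900 J.
Q = 0 for an adiabatic process, so W = −ΔU = 23900 J.
Net over both steps: W = 23900 J, Q = 32200 J, ΔU = 8250 J.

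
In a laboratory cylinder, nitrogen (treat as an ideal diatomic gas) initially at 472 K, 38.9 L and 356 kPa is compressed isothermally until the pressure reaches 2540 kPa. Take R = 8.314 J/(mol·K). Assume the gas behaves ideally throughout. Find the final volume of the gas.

5.45 L

Isothermal: T stays 472 K; PV = const ⇒ V₂ = 5.45 L, P₂ = 2540 kPa.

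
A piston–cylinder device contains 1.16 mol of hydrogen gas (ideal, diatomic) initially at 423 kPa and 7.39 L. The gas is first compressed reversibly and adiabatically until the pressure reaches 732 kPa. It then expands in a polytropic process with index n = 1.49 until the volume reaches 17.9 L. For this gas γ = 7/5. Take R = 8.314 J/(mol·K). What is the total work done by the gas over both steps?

2140 J

T₁ = P₁V₁/(nR) = 423×7.39/(1.16×8.314) = 324 K.
Step 1 — Adiabatic: T₂/T₁ = (P₂/P₁)^((γ−1)/γ) ⇒ T₂ = 324×(1.73)^0.286 = 379 K; V₂ = 4.99 L.
ΔU = nCvΔT = 1.16×20.8×(379−324) = 1330 J.
Q = 0 for an adiabatic process, so W = −ΔU = -1330 J.
State after step 1: P = 732 kPa, V = 4.99 L, T = 379 K.
Step 2 — Polytropic n=1.49: T₂ = T₁(V₁/V₂)^(n−1) = 379×(0.279)^0.49 = 203 K; P₂ = P₁(V₁/V₂)^n = 109 kPa.
W = (P₁V₁−P₂V₂)/(n−1) = (732×4.99−109×17.9)/0.49 = 3470 J.
ΔU = nCvΔT = 1.16×20.8×(203−379) = -4250 J.
Q = ΔU + W = -781 J.
Net over both steps: W = 2140 J, Q = -781 J, ΔU = -2920 J.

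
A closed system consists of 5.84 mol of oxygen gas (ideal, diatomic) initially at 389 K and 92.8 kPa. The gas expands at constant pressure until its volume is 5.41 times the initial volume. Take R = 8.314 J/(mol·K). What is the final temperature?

V₁ = nRT₁/P₁ = 5.84×8.314×389/92.8 = 204 L.
Isobaric: P stays 92.8 kPa; V/T = const ⇒ T₂ = 2100 K, V₂ = 1100 L.

2100 K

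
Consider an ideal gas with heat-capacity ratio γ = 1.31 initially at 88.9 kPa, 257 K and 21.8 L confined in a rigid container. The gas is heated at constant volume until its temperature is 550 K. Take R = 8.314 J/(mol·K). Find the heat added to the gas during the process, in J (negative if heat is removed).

n = P₁V₁/(RT₁) = 88.9×21.8/(8.314×257) = 0.907 mol.
Isochoric: V stays 21.8 L; P/T = const ⇒ T₂ = 550 K, P₂ = 190 kPa.
W = 0 (no volume change).
ΔU = nCvΔT = 0.907×26.8×(550−257) = 7130 J.
Q = ΔU = 7130 J.

7130 J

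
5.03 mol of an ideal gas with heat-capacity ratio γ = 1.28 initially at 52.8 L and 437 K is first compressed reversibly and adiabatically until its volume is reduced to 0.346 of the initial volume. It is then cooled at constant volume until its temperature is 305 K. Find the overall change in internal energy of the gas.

-19700 J

P₁ = nRT₁/V₁ = 5.03×8.314×437/52.8 = 346 kPa.
Step 1 — Adiabatic: TV^(γ−1) = const ⇒ T₂ = 437×(2.89)^0.280 = 588 K; PV^γ = const ⇒ P₂ = 1350 kPa.
ΔU = nCvΔT = 5.03×29.7×(588−437) = 22600 J.
Q = 0 for an adiabatic process, so W = −ΔU = -22600 J.
State after step 1: P = 1350 kPa, V = 18.3 L, T = 588 K.
Step 2 — Isochoric: V stays 18.3 L; P/T = const ⇒ T₂ = 305 K, P₂ = 698 kPa.
W = 0 (no volume change).
ΔU = nCvΔT = 5.03×29.7×(305−588) = -42300 J.
Q = ΔU = -42300 J.
Net over both steps: W = -22600 J, Q = -42300 J, ΔU = -19700 J.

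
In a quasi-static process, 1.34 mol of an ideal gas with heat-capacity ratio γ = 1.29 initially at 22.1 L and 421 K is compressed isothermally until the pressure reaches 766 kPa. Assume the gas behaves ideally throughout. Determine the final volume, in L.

6.12 L

P₁ = nRT₁/V₁ = 1.34×8.314×421/22.1 = 212 kPa.
Isothermal: T stays 421 K; PV = const ⇒ V₂ = 6.12 L, P₂ = 766 kPa.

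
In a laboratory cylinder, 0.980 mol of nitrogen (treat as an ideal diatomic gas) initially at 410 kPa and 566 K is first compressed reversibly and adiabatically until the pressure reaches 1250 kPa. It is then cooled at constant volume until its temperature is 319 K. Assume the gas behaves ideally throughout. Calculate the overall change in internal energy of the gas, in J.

V₁ = nRT₁/P₁ = 0.980×8.314×566/410 = 11.2 L.
Step 1 — Adiabatic: T₂/T₁ = (P₂/P₁)^((γ−1)/γ) ⇒ T₂ = 566×(3.05)^0.286 = 778 K; V₂ = 5.07 L.
ΔU = nCvΔT = 0.980×20.8×(778−566) = 4320 J.
Q = 0 for an adiabatic process, so W = −ΔU = -4320 J.
State after step 1: P = 1250 kPa, V = 5.07 L, T = 778 K.
Step 2 — Isochoric: V stays 5.07 L; P/T = const ⇒ T₂ = 319 K, P₂ = 512 kPa.
W = 0 (no volume change).
ΔU = nCvΔT = 0.980×20.8×(319−778) = -9360 J.
Q = ΔU = -9360 J.
Net over both steps: W = -4320 J, Q = -9360 J, ΔU = -5030 J.

-5030 J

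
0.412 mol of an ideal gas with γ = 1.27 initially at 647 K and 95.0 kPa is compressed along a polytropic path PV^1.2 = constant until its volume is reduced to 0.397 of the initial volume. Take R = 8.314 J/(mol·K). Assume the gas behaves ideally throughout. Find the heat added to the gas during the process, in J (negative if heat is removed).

-583 J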